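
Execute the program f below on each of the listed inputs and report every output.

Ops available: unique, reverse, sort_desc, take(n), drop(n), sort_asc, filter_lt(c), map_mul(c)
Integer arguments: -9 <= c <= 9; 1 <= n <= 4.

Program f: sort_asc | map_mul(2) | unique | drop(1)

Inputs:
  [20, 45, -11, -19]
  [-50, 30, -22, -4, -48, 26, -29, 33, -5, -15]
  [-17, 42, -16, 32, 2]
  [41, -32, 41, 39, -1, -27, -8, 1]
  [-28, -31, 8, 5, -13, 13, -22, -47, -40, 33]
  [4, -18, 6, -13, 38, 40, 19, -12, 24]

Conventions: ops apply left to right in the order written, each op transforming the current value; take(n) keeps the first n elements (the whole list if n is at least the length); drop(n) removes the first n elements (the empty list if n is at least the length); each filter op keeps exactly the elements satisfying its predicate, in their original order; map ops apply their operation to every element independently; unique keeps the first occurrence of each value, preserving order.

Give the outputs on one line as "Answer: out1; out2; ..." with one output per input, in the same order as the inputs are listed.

[-22, 40, 90]; [-96, -58, -44, -30, -10, -8, 52, 60, 66]; [-32, 4, 64, 84]; [-54, -16, -2, 2, 78, 82]; [-80, -62, -56, -44, -26, 10, 16, 26, 66]; [-26, -24, 8, 12, 38, 48, 76, 80]

Execution, op by op:
  [20, 45, -11, -19] -> [-19, -11, 20, 45] -> [-38, -22, 40, 90] -> [-38, -22, 40, 90] -> [-22, 40, 90]
  [-50, 30, -22, -4, -48, 26, -29, 33, -5, -15] -> [-50, -48, -29, -22, -15, -5, -4, 26, 30, 33] -> [-100, -96, -58, -44, -30, -10, -8, 52, 60, 66] -> [-100, -96, -58, -44, -30, -10, -8, 52, 60, 66] -> [-96, -58, -44, -30, -10, -8, 52, 60, 66]
  [-17, 42, -16, 32, 2] -> [-17, -16, 2, 32, 42] -> [-34, -32, 4, 64, 84] -> [-34, -32, 4, 64, 84] -> [-32, 4, 64, 84]
  [41, -32, 41, 39, -1, -27, -8, 1] -> [-32, -27, -8, -1, 1, 39, 41, 41] -> [-64, -54, -16, -2, 2, 78, 82, 82] -> [-64, -54, -16, -2, 2, 78, 82] -> [-54, -16, -2, 2, 78, 82]
  [-28, -31, 8, 5, -13, 13, -22, -47, -40, 33] -> [-47, -40, -31, -28, -22, -13, 5, 8, 13, 33] -> [-94, -80, -62, -56, -44, -26, 10, 16, 26, 66] -> [-94, -80, -62, -56, -44, -26, 10, 16, 26, 66] -> [-80, -62, -56, -44, -26, 10, 16, 26, 66]
  [4, -18, 6, -13, 38, 40, 19, -12, 24] -> [-18, -13, -12, 4, 6, 19, 24, 38, 40] -> [-36, -26, -24, 8, 12, 38, 48, 76, 80] -> [-36, -26, -24, 8, 12, 38, 48, 76, 80] -> [-26, -24, 8, 12, 38, 48, 76, 80]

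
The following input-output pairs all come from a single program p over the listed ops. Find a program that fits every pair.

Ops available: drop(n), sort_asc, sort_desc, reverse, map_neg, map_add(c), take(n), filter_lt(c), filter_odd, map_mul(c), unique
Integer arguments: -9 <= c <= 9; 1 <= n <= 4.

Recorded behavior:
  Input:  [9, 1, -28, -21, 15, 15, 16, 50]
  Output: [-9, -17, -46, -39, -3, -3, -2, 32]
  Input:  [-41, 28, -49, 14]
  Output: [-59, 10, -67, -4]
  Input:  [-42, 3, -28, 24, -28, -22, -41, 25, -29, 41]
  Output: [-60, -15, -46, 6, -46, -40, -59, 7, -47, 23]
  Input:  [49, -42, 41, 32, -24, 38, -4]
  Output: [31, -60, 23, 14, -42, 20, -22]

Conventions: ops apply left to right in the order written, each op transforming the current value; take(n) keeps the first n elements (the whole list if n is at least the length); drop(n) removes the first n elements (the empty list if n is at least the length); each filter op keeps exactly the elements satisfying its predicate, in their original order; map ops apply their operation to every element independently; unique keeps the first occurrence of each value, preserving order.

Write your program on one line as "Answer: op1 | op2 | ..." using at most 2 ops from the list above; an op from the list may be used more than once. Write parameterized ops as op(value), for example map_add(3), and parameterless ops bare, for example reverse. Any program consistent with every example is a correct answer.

map_add(-9) | map_add(-9)

Check, running the answer program on each example:
  [9, 1, -28, -21, 15, 15, 16, 50] -> [0, -8, -37, -30, 6, 6, 7, 41] -> [-9, -17, -46, -39, -3, -3, -2, 32]
  [-41, 28, -49, 14] -> [-50, 19, -58, 5] -> [-59, 10, -67, -4]
  [-42, 3, -28, 24, -28, -22, -41, 25, -29, 41] -> [-51, -6, -37, 15, -37, -31, -50, 16, -38, 32] -> [-60, -15, -46, 6, -46, -40, -59, 7, -47, 23]
  [49, -42, 41, 32, -24, 38, -4] -> [40, -51, 32, 23, -33, 29, -13] -> [31, -60, 23, 14, -42, 20, -22]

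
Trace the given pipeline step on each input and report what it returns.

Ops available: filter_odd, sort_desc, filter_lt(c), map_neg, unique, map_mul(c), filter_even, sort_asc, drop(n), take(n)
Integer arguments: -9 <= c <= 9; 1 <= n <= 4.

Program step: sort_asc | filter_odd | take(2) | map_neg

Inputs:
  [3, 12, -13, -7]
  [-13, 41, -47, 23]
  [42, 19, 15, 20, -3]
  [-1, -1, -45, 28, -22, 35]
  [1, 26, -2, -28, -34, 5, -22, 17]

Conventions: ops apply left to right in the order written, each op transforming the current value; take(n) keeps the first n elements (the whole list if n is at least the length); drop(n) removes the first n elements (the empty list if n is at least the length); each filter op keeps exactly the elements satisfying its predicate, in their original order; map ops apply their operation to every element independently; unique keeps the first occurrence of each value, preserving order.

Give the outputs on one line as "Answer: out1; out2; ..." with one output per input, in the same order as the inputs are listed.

[13, 7]; [47, 13]; [3, -15]; [45, 1]; [-1, -5]

Execution, op by op:
  [3, 12, -13, -7] -> [-13, -7, 3, 12] -> [-13, -7, 3] -> [-13, -7] -> [13, 7]
  [-13, 41, -47, 23] -> [-47, -13, 23, 41] -> [-47, -13, 23, 41] -> [-47, -13] -> [47, 13]
  [42, 19, 15, 20, -3] -> [-3, 15, 19, 20, 42] -> [-3, 15, 19] -> [-3, 15] -> [3, -15]
  [-1, -1, -45, 28, -22, 35] -> [-45, -22, -1, -1, 28, 35] -> [-45, -1, -1, 35] -> [-45, -1] -> [45, 1]
  [1, 26, -2, -28, -34, 5, -22, 17] -> [-34, -28, -22, -2, 1, 5, 17, 26] -> [1, 5, 17] -> [1, 5] -> [-1, -5]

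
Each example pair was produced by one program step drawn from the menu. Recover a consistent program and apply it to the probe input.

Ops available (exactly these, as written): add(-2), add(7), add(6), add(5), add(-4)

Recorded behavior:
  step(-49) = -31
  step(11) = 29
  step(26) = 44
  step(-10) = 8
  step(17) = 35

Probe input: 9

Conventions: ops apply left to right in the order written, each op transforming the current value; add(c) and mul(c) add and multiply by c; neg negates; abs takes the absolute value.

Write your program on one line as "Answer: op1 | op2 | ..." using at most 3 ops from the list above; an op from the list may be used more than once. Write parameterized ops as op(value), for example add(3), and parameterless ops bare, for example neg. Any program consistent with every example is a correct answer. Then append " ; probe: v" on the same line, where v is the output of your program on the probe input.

add(6) | add(7) | add(5) ; probe: 27

Check, running the answer program on each example:
  -49 -> -43 -> -36 -> -31
  11 -> 17 -> 24 -> 29
  26 -> 32 -> 39 -> 44
  -10 -> -4 -> 3 -> 8
  17 -> 23 -> 30 -> 35
  probe: 9 -> 15 -> 22 -> 27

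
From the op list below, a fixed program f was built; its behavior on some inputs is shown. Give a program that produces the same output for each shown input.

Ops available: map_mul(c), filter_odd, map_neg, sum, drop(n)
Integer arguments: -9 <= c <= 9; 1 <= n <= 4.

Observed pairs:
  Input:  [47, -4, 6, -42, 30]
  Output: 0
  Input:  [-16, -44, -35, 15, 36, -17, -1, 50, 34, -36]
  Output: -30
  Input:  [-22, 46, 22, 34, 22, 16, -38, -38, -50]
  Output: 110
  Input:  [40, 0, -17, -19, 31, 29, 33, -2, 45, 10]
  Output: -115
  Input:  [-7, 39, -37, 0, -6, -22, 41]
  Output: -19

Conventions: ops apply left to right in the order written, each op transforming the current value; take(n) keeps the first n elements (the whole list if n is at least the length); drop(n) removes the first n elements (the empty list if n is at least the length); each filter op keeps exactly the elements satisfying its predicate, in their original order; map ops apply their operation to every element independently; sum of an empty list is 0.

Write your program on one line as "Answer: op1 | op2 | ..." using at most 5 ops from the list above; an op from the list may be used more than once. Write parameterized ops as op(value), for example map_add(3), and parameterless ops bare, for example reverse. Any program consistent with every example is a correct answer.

drop(3) | drop(2) | map_neg | sum

Check, running the answer program on each example:
  [47, -4, 6, -42, 30] -> [-42, 30] -> [] -> [] -> 0
  [-16, -44, -35, 15, 36, -17, -1, 50, 34, -36] -> [15, 36, -17, -1, 50, 34, -36] -> [-17, -1, 50, 34, -36] -> [17, 1, -50, -34, 36] -> -30
  [-22, 46, 22, 34, 22, 16, -38, -38, -50] -> [34, 22, 16, -38, -38, -50] -> [16, -38, -38, -50] -> [-16, 38, 38, 50] -> 110
  [40, 0, -17, -19, 31, 29, 33, -2, 45, 10] -> [-19, 31, 29, 33, -2, 45, 10] -> [29, 33, -2, 45, 10] -> [-29, -33, 2, -45, -10] -> -115
  [-7, 39, -37, 0, -6, -22, 41] -> [0, -6, -22, 41] -> [-22, 41] -> [22, -41] -> -19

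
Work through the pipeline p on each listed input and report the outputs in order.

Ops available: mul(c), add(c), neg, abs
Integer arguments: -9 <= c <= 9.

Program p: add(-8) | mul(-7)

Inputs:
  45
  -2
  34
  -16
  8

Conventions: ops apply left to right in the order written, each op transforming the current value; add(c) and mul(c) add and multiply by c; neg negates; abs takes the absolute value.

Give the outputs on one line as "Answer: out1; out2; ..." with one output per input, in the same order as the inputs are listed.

Execution, op by op:
  45 -> 37 -> -259
  -2 -> -10 -> 70
  34 -> 26 -> -182
  -16 -> -24 -> 168
  8 -> 0 -> 0

-259; 70; -182; 168; 0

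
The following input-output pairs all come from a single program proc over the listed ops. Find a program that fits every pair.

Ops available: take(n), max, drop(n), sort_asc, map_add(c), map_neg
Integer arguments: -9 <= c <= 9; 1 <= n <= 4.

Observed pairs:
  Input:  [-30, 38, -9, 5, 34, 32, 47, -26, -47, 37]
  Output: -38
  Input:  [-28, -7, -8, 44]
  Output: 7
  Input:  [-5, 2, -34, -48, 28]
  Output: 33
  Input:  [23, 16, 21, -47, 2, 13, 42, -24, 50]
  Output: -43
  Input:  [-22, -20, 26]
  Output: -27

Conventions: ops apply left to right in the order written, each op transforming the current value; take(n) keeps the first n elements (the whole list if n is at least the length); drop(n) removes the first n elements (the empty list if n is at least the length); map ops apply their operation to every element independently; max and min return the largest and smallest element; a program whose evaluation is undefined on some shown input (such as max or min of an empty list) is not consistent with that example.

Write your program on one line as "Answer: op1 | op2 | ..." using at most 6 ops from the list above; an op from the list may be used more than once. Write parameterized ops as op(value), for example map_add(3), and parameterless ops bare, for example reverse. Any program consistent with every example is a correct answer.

drop(2) | map_neg | sort_asc | map_add(-1) | take(2) | max

Check, running the answer program on each example:
  [-30, 38, -9, 5, 34, 32, 47, -26, -47, 37] -> [-9, 5, 34, 32, 47, -26, -47, 37] -> [9, -5, -34, -32, -47, 26, 47, -37] -> [-47, -37, -34, -32, -5, 9, 26, 47] -> [-48, -38, -35, -33, -6, 8, 25, 46] -> [-48, -38] -> -38
  [-28, -7, -8, 44] -> [-8, 44] -> [8, -44] -> [-44, 8] -> [-45, 7] -> [-45, 7] -> 7
  [-5, 2, -34, -48, 28] -> [-34, -48, 28] -> [34, 48, -28] -> [-28, 34, 48] -> [-29, 33, 47] -> [-29, 33] -> 33
  [23, 16, 21, -47, 2, 13, 42, -24, 50] -> [21, -47, 2, 13, 42, -24, 50] -> [-21, 47, -2, -13, -42, 24, -50] -> [-50, -42, -21, -13, -2, 24, 47] -> [-51, -43, -22, -14, -3, 23, 46] -> [-51, -43] -> -43
  [-22, -20, 26] -> [26] -> [-26] -> [-26] -> [-27] -> [-27] -> -27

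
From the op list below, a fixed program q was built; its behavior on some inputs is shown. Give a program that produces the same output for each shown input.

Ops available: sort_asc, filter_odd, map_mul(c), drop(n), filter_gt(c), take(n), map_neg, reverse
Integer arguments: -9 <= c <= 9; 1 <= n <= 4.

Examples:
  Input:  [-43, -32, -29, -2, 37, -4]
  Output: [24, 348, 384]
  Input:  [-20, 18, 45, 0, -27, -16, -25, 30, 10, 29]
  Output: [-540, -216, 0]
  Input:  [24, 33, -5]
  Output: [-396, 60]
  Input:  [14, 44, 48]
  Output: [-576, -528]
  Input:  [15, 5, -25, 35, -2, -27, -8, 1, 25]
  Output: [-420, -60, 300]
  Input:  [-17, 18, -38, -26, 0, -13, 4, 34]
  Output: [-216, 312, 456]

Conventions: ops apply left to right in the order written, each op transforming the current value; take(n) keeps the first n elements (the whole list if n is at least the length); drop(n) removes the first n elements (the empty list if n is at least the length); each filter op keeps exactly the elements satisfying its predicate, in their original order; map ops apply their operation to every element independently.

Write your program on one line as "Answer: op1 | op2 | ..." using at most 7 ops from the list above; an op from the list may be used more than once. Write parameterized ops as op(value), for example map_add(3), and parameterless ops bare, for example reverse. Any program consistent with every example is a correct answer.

drop(1) | map_mul(-2) | take(3) | map_neg | map_mul(-6) | sort_asc

Check, running the answer program on each example:
  [-43, -32, -29, -2, 37, -4] -> [-32, -29, -2, 37, -4] -> [64, 58, 4, -74, 8] -> [64, 58, 4] -> [-64, -58, -4] -> [384, 348, 24] -> [24, 348, 384]
  [-20, 18, 45, 0, -27, -16, -25, 30, 10, 29] -> [18, 45, 0, -27, -16, -25, 30, 10, 29] -> [-36, -90, 0, 54, 32, 50, -60, -20, -58] -> [-36, -90, 0] -> [36, 90, 0] -> [-216, -540, 0] -> [-540, -216, 0]
  [24, 33, -5] -> [33, -5] -> [-66, 10] -> [-66, 10] -> [66, -10] -> [-396, 60] -> [-396, 60]
  [14, 44, 48] -> [44, 48] -> [-88, -96] -> [-88, -96] -> [88, 96] -> [-528, -576] -> [-576, -528]
  [15, 5, -25, 35, -2, -27, -8, 1, 25] -> [5, -25, 35, -2, -27, -8, 1, 25] -> [-10, 50, -70, 4, 54, 16, -2, -50] -> [-10, 50, -70] -> [10, -50, 70] -> [-60, 300, -420] -> [-420, -60, 300]
  [-17, 18, -38, -26, 0, -13, 4, 34] -> [18, -38, -26, 0, -13, 4, 34] -> [-36, 76, 52, 0, 26, -8, -68] -> [-36, 76, 52] -> [36, -76, -52] -> [-216, 456, 312] -> [-216, 312, 456]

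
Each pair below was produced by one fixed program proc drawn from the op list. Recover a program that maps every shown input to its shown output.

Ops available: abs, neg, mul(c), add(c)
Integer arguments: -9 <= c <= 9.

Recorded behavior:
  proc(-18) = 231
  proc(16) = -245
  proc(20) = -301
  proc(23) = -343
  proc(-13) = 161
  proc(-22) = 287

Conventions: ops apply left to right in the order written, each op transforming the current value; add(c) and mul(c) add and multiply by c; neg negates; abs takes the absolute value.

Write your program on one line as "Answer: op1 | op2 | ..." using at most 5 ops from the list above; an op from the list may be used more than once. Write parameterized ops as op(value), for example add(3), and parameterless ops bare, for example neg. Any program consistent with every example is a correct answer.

mul(-7) | add(-7) | mul(2) | add(-7)

Check, running the answer program on each example:
  -18 -> 126 -> 119 -> 238 -> 231
  16 -> -112 -> -119 -> -238 -> -245
  20 -> -140 -> -147 -> -294 -> -301
  23 -> -161 -> -168 -> -336 -> -343
  -13 -> 91 -> 84 -> 168 -> 161
  -22 -> 154 -> 147 -> 294 -> 287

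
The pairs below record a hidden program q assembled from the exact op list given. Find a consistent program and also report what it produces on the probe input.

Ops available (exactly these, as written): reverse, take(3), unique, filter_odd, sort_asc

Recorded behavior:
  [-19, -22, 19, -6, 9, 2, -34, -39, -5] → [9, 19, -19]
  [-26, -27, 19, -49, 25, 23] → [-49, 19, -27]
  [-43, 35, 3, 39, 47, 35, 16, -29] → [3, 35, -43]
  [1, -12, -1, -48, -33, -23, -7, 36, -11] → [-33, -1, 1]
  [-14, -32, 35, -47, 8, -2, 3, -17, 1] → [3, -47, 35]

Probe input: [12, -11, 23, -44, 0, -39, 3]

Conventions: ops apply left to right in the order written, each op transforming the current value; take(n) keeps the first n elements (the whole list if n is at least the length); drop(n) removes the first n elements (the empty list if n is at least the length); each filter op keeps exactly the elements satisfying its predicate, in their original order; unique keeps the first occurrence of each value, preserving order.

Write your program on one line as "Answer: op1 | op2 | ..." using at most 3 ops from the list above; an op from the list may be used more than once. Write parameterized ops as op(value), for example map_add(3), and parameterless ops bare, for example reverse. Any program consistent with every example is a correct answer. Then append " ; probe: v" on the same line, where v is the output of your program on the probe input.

filter_odd | take(3) | reverse ; probe: [-39, 23, -11]

Check, running the answer program on each example:
  [-19, -22, 19, -6, 9, 2, -34, -39, -5] -> [-19, 19, 9, -39, -5] -> [-19, 19, 9] -> [9, 19, -19]
  [-26, -27, 19, -49, 25, 23] -> [-27, 19, -49, 25, 23] -> [-27, 19, -49] -> [-49, 19, -27]
  [-43, 35, 3, 39, 47, 35, 16, -29] -> [-43, 35, 3, 39, 47, 35, -29] -> [-43, 35, 3] -> [3, 35, -43]
  [1, -12, -1, -48, -33, -23, -7, 36, -11] -> [1, -1, -33, -23, -7, -11] -> [1, -1, -33] -> [-33, -1, 1]
  [-14, -32, 35, -47, 8, -2, 3, -17, 1] -> [35, -47, 3, -17, 1] -> [35, -47, 3] -> [3, -47, 35]
  probe: [12, -11, 23, -44, 0, -39, 3] -> [-11, 23, -39, 3] -> [-11, 23, -39] -> [-39, 23, -11]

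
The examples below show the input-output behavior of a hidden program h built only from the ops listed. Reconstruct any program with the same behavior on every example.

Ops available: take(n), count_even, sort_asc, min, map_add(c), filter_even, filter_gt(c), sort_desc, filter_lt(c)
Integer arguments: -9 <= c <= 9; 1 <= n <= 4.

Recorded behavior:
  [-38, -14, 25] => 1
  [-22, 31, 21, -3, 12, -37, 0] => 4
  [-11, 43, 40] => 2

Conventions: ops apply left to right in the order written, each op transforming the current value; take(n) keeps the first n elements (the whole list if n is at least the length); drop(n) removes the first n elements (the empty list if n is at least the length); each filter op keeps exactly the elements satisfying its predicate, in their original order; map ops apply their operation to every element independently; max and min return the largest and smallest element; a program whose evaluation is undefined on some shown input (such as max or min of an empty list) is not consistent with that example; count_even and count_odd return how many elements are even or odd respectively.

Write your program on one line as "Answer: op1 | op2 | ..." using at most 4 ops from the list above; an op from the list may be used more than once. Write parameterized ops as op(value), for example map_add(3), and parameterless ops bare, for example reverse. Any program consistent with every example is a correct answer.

map_add(5) | sort_desc | filter_even | count_even

Check, running the answer program on each example:
  [-38, -14, 25] -> [-33, -9, 30] -> [30, -9, -33] -> [30] -> 1
  [-22, 31, 21, -3, 12, -37, 0] -> [-17, 36, 26, 2, 17, -32, 5] -> [36, 26, 17, 5, 2, -17, -32] -> [36, 26, 2, -32] -> 4
  [-11, 43, 40] -> [-6, 48, 45] -> [48, 45, -6] -> [48, -6] -> 2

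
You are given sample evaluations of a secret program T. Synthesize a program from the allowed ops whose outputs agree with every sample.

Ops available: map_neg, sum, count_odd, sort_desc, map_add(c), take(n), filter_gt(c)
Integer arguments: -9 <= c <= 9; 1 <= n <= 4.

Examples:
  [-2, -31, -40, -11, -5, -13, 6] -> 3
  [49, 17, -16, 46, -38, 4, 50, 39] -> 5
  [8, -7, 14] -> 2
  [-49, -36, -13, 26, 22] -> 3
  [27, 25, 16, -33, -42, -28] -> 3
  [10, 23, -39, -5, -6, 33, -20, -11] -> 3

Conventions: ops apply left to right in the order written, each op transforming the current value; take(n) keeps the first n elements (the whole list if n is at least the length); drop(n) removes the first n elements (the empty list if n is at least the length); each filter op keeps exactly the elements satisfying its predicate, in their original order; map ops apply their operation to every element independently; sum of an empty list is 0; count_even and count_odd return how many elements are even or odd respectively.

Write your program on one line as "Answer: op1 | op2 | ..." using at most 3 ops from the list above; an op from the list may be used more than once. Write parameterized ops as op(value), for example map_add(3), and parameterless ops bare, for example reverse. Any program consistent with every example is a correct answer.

map_add(-1) | count_odd

Check, running the answer program on each example:
  [-2, -31, -40, -11, -5, -13, 6] -> [-3, -32, -41, -12, -6, -14, 5] -> 3
  [49, 17, -16, 46, -38, 4, 50, 39] -> [48, 16, -17, 45, -39, 3, 49, 38] -> 5
  [8, -7, 14] -> [7, -8, 13] -> 2
  [-49, -36, -13, 26, 22] -> [-50, -37, -14, 25, 21] -> 3
  [27, 25, 16, -33, -42, -28] -> [26, 24, 15, -34, -43, -29] -> 3
  [10, 23, -39, -5, -6, 33, -20, -11] -> [9, 22, -40, -6, -7, 32, -21, -12] -> 3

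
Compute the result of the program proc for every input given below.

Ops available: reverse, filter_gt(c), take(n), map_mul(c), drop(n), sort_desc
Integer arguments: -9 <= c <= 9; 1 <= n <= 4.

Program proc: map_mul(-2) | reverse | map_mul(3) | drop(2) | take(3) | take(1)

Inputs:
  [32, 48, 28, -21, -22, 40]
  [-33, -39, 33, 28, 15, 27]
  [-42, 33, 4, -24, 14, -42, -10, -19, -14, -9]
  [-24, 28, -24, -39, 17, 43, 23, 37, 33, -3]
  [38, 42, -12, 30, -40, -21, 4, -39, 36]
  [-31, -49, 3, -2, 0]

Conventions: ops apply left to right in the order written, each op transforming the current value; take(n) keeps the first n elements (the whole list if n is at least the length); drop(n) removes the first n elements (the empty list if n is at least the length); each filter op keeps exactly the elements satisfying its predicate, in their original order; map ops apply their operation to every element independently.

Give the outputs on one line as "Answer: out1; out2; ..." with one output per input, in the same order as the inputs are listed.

[126]; [-168]; [114]; [-222]; [-24]; [-18]

Execution, op by op:
  [32, 48, 28, -21, -22, 40] -> [-64, -96, -56, 42, 44, -80] -> [-80, 44, 42, -56, -96, -64] -> [-240, 132, 126, -168, -288, -192] -> [126, -168, -288, -192] -> [126, -168, -288] -> [126]
  [-33, -39, 33, 28, 15, 27] -> [66, 78, -66, -56, -30, -54] -> [-54, -30, -56, -66, 78, 66] -> [-162, -90, -168, -198, 234, 198] -> [-168, -198, 234, 198] -> [-168, -198, 234] -> [-168]
  [-42, 33, 4, -24, 14, -42, -10, -19, -14, -9] -> [84, -66, -8, 48, -28, 84, 20, 38, 28, 18] -> [18, 28, 38, 20, 84, -28, 48, -8, -66, 84] -> [54, 84, 114, 60, 252, -84, 144, -24, -198, 252] -> [114, 60, 252, -84, 144, -24, -198, 252] -> [114, 60, 252] -> [114]
  [-24, 28, -24, -39, 17, 43, 23, 37, 33, -3] -> [48, -56, 48, 78, -34, -86, -46, -74, -66, 6] -> [6, -66, -74, -46, -86, -34, 78, 48, -56, 48] -> [18, -198, -222, -138, -258, -102, 234, 144, -168, 144] -> [-222, -138, -258, -102, 234, 144, -168, 144] -> [-222, -138, -258] -> [-222]
  [38, 42, -12, 30, -40, -21, 4, -39, 36] -> [-76, -84, 24, -60, 80, 42, -8, 78, -72] -> [-72, 78, -8, 42, 80, -60, 24, -84, -76] -> [-216, 234, -24, 126, 240, -180, 72, -252, -228] -> [-24, 126, 240, -180, 72, -252, -228] -> [-24, 126, 240] -> [-24]
  [-31, -49, 3, -2, 0] -> [62, 98, -6, 4, 0] -> [0, 4, -6, 98, 62] -> [0, 12, -18, 294, 186] -> [-18, 294, 186] -> [-18, 294, 186] -> [-18]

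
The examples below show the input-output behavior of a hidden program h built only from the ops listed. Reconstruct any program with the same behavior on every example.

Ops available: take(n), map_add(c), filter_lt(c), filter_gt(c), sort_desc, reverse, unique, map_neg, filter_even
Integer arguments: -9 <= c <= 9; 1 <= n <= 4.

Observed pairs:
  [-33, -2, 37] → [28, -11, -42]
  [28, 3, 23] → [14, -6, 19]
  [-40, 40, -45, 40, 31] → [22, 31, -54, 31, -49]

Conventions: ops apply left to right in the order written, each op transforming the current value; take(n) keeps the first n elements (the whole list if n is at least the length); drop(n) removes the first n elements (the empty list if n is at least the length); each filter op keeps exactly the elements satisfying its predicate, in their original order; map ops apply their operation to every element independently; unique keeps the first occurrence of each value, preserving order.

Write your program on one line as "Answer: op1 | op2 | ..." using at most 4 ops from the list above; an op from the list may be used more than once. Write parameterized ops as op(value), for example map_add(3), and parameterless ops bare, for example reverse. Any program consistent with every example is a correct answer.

map_neg | reverse | map_neg | map_add(-9)

Check, running the answer program on each example:
  [-33, -2, 37] -> [33, 2, -37] -> [-37, 2, 33] -> [37, -2, -33] -> [28, -11, -42]
  [28, 3, 23] -> [-28, -3, -23] -> [-23, -3, -28] -> [23, 3, 28] -> [14, -6, 19]
  [-40, 40, -45, 40, 31] -> [40, -40, 45, -40, -31] -> [-31, -40, 45, -40, 40] -> [31, 40, -45, 40, -40] -> [22, 31, -54, 31, -49]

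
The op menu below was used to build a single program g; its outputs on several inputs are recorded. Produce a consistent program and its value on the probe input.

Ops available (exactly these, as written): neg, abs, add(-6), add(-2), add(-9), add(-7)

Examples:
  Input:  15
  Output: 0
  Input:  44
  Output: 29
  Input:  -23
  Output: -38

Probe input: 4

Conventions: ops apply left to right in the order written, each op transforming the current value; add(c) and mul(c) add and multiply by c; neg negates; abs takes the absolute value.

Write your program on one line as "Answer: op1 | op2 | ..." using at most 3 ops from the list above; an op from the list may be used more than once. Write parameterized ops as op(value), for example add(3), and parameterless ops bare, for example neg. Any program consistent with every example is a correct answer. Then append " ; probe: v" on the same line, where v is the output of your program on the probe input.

add(-6) | add(-9) ; probe: -11

Check, running the answer program on each example:
  15 -> 9 -> 0
  44 -> 38 -> 29
  -23 -> -29 -> -38
  probe: 4 -> -2 -> -11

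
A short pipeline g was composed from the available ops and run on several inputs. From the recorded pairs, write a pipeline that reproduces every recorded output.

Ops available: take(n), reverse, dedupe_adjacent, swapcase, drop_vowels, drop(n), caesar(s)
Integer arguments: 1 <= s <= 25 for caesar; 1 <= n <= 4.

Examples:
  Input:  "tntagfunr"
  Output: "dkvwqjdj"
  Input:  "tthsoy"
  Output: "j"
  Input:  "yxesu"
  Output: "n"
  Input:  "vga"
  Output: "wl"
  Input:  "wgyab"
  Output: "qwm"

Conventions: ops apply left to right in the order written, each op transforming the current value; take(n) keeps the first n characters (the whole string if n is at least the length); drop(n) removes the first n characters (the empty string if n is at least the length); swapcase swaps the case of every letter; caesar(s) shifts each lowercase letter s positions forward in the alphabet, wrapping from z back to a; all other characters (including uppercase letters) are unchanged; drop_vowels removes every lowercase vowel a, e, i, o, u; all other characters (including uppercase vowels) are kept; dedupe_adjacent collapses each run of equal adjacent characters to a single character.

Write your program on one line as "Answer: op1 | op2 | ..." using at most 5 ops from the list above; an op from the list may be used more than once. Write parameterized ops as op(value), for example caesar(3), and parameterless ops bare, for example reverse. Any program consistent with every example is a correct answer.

reverse | caesar(16) | drop_vowels | dedupe_adjacent | drop(1)

Check, running the answer program on each example:
  "tntagfunr" -> "rnufgatnt" -> "hdkvwqjdj" -> "hdkvwqjdj" -> "hdkvwqjdj" -> "dkvwqjdj"
  "tthsoy" -> "yoshtt" -> "oeixjj" -> "xjj" -> "xj" -> "j"
  "yxesu" -> "usexy" -> "kiuno" -> "kn" -> "kn" -> "n"
  "vga" -> "agv" -> "qwl" -> "qwl" -> "qwl" -> "wl"
  "wgyab" -> "baygw" -> "rqowm" -> "rqwm" -> "rqwm" -> "qwm"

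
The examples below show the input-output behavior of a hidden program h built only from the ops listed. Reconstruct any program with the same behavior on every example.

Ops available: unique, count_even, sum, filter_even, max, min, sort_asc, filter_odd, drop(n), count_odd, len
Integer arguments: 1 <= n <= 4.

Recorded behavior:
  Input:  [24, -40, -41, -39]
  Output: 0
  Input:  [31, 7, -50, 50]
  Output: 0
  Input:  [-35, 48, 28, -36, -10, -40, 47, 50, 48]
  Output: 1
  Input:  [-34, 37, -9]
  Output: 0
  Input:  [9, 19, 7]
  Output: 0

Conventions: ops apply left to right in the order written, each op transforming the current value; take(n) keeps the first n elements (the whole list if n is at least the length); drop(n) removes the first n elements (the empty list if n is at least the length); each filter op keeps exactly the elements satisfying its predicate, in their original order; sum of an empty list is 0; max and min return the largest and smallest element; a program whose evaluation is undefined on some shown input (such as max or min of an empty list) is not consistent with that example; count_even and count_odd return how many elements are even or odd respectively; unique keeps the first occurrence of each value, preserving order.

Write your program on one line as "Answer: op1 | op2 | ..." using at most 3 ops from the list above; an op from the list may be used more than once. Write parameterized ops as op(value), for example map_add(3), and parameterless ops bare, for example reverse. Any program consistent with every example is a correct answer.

drop(4) | filter_odd | count_odd

Check, running the answer program on each example:
  [24, -40, -41, -39] -> [] -> [] -> 0
  [31, 7, -50, 50] -> [] -> [] -> 0
  [-35, 48, 28, -36, -10, -40, 47, 50, 48] -> [-10, -40, 47, 50, 48] -> [47] -> 1
  [-34, 37, -9] -> [] -> [] -> 0
  [9, 19, 7] -> [] -> [] -> 0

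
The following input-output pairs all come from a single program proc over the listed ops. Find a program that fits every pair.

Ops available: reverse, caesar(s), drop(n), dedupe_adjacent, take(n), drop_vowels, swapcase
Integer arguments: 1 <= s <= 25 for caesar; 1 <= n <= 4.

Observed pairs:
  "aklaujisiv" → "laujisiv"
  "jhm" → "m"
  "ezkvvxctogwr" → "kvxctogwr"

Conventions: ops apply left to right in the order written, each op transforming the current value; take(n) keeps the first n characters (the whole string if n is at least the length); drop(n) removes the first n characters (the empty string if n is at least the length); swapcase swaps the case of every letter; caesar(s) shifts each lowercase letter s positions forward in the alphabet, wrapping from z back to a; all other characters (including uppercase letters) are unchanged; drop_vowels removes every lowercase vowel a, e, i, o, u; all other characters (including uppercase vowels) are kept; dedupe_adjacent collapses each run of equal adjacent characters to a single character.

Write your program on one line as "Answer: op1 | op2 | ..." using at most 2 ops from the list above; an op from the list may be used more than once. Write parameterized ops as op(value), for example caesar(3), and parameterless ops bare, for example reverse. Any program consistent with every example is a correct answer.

dedupe_adjacent | drop(2)

Check, running the answer program on each example:
  "aklaujisiv" -> "aklaujisiv" -> "laujisiv"
  "jhm" -> "jhm" -> "m"
  "ezkvvxctogwr" -> "ezkvxctogwr" -> "kvxctogwr"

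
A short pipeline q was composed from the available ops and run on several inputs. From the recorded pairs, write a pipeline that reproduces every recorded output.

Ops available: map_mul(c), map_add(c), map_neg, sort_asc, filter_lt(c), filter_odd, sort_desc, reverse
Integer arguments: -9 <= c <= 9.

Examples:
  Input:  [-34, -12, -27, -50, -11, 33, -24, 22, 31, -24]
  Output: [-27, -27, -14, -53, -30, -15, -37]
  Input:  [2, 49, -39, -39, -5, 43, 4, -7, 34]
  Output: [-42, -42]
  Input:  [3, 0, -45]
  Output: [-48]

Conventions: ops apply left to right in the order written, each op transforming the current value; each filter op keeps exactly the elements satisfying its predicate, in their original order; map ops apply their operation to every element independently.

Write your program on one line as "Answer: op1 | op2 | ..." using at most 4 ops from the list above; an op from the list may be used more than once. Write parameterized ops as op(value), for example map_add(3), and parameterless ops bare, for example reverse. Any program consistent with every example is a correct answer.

filter_lt(-9) | reverse | map_add(-3)

Check, running the answer program on each example:
  [-34, -12, -27, -50, -11, 33, -24, 22, 31, -24] -> [-34, -12, -27, -50, -11, -24, -24] -> [-24, -24, -11, -50, -27, -12, -34] -> [-27, -27, -14, -53, -30, -15, -37]
  [2, 49, -39, -39, -5, 43, 4, -7, 34] -> [-39, -39] -> [-39, -39] -> [-42, -42]
  [3, 0, -45] -> [-45] -> [-45] -> [-48]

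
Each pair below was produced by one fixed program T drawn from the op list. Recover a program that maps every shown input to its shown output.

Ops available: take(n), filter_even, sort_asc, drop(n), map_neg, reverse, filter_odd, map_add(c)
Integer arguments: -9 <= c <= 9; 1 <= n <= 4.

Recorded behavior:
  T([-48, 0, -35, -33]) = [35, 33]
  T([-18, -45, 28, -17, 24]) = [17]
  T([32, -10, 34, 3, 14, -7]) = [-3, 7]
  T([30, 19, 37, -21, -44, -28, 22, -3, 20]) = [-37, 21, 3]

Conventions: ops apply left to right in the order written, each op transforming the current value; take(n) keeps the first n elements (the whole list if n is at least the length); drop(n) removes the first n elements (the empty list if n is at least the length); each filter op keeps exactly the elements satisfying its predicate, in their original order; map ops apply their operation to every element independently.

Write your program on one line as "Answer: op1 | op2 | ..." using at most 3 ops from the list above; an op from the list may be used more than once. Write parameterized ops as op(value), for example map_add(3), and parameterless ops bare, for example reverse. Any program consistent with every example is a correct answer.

drop(2) | filter_odd | map_neg

Check, running the answer program on each example:
  [-48, 0, -35, -33] -> [-35, -33] -> [-35, -33] -> [35, 33]
  [-18, -45, 28, -17, 24] -> [28, -17, 24] -> [-17] -> [17]
  [32, -10, 34, 3, 14, -7] -> [34, 3, 14, -7] -> [3, -7] -> [-3, 7]
  [30, 19, 37, -21, -44, -28, 22, -3, 20] -> [37, -21, -44, -28, 22, -3, 20] -> [37, -21, -3] -> [-37, 21, 3]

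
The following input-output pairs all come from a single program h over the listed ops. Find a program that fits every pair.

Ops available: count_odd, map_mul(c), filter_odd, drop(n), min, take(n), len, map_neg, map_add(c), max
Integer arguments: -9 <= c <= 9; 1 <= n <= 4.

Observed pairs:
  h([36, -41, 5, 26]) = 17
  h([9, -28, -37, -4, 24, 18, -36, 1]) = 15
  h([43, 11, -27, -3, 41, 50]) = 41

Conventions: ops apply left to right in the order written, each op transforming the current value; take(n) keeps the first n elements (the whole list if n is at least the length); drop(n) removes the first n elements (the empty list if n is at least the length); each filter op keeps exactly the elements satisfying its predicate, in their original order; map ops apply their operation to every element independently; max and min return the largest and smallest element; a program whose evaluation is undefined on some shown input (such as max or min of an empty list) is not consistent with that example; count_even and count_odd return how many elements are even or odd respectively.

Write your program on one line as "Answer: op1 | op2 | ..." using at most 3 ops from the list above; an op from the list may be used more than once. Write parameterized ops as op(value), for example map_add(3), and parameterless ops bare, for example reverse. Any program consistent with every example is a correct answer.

map_add(-9) | drop(3) | max

Check, running the answer program on each example:
  [36, -41, 5, 26] -> [27, -50, -4, 17] -> [17] -> 17
  [9, -28, -37, -4, 24, 18, -36, 1] -> [0, -37, -46, -13, 15, 9, -45, -8] -> [-13, 15, 9, -45, -8] -> 15
  [43, 11, -27, -3, 41, 50] -> [34, 2, -36, -12, 32, 41] -> [-12, 32, 41] -> 41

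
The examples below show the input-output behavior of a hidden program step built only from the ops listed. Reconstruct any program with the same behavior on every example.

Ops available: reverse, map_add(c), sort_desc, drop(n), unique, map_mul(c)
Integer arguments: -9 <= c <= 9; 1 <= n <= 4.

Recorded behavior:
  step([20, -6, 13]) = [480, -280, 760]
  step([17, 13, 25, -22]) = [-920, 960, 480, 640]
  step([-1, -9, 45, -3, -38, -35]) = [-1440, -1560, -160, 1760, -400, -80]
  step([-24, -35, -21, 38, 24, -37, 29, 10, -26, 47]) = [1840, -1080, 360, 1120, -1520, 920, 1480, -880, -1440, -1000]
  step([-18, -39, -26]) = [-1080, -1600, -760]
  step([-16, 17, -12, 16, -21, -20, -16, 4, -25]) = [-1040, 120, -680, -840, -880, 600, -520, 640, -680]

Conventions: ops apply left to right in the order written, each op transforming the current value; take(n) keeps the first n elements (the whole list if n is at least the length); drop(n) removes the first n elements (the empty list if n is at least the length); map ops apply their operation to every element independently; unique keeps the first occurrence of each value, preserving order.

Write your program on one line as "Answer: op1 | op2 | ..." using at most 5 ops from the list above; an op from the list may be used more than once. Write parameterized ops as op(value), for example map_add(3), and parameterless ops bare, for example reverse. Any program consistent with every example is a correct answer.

map_add(-1) | map_mul(8) | reverse | map_mul(5)

Check, running the answer program on each example:
  [20, -6, 13] -> [19, -7, 12] -> [152, -56, 96] -> [96, -56, 152] -> [480, -280, 760]
  [17, 13, 25, -22] -> [16, 12, 24, -23] -> [128, 96, 192, -184] -> [-184, 192, 96, 128] -> [-920, 960, 480, 640]
  [-1, -9, 45, -3, -38, -35] -> [-2, -10, 44, -4, -39, -36] -> [-16, -80, 352, -32, -312, -288] -> [-288, -312, -32, 352, -80, -16] -> [-1440, -1560, -160, 1760, -400, -80]
  [-24, -35, -21, 38, 24, -37, 29, 10, -26, 47] -> [-25, -36, -22, 37, 23, -38, 28, 9, -27, 46] -> [-200, -288, -176, 296, 184, -304, 224, 72, -216, 368] -> [368, -216, 72, 224, -304, 184, 296, -176, -288, -200] -> [1840, -1080, 360, 1120, -1520, 920, 1480, -880, -1440, -1000]
  [-18, -39, -26] -> [-19, -40, -27] -> [-152, -320, -216] -> [-216, -320, -152] -> [-1080, -1600, -760]
  [-16, 17, -12, 16, -21, -20, -16, 4, -25] -> [-17, 16, -13, 15, -22, -21, -17, 3, -26] -> [-136, 128, -104, 120, -176, -168, -136, 24, -208] -> [-208, 24, -136, -168, -176, 120, -104, 128, -136] -> [-1040, 120, -680, -840, -880, 600, -520, 640, -680]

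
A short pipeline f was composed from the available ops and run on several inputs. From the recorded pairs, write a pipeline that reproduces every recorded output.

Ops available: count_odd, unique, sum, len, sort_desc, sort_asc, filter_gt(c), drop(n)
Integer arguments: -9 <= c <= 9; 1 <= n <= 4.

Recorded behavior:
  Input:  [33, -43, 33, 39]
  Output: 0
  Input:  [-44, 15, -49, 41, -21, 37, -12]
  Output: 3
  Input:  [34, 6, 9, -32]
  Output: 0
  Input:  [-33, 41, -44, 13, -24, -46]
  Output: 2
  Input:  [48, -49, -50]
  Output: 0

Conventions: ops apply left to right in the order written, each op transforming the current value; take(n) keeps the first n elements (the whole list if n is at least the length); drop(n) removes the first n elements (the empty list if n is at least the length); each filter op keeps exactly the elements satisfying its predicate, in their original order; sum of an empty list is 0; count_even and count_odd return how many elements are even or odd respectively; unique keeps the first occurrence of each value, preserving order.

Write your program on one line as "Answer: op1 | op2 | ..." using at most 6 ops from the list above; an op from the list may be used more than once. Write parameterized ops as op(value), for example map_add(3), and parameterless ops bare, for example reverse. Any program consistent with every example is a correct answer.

sort_desc | unique | sort_asc | drop(3) | count_odd

Check, running the answer program on each example:
  [33, -43, 33, 39] -> [39, 33, 33, -43] -> [39, 33, -43] -> [-43, 33, 39] -> [] -> 0
  [-44, 15, -49, 41, -21, 37, -12] -> [41, 37, 15, -12, -21, -44, -49] -> [41, 37, 15, -12, -21, -44, -49] -> [-49, -44, -21, -12, 15, 37, 41] -> [-12, 15, 37, 41] -> 3
  [34, 6, 9, -32] -> [34, 9, 6, -32] -> [34, 9, 6, -32] -> [-32, 6, 9, 34] -> [34] -> 0
  [-33, 41, -44, 13, -24, -46] -> [41, 13, -24, -33, -44, -46] -> [41, 13, -24, -33, -44, -46] -> [-46, -44, -33, -24, 13, 41] -> [-24, 13, 41] -> 2
  [48, -49, -50] -> [48, -49, -50] -> [48, -49, -50] -> [-50, -49, 48] -> [] -> 0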